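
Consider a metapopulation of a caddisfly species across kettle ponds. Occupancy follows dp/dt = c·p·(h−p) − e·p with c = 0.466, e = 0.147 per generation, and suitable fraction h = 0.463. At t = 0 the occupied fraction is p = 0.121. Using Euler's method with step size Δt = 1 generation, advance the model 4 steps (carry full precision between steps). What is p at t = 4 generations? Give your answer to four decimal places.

0.1266

Update rule: p ← p + [c·p·(h−p) − e·p]·Δt with Δt = 1.
step 1: Δp = +0.00150, p = 0.12250
step 2: Δp = +0.00143, p = 0.12393
step 3: Δp = +0.00136, p = 0.12529
step 4: Δp = +0.00130, p = 0.12659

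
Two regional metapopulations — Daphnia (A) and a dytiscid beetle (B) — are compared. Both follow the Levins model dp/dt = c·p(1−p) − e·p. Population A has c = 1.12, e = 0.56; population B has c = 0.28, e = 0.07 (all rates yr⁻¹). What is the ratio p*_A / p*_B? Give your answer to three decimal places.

A: p*_A = 1 − 0.56/1.12 = 0.5000.
B: p*_B = 1 − 0.07/0.28 = 0.7500.
p*_A / p*_B = 0.5000/0.7500 = 0.6667.

0.667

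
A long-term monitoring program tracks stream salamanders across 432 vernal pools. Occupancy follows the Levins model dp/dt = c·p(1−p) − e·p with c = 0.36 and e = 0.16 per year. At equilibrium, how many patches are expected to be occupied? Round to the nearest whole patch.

240

p* = 1 − e/c = 1 − 0.16/0.36 = 0.5556.
Expected occupied patches = N × p* = 432 × 0.5556 = 240.00 ≈ 240.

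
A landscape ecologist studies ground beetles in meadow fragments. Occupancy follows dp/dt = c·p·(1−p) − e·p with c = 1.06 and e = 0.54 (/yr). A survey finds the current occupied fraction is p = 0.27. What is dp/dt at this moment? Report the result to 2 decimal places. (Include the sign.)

Colonization term: c·p·(1−p) = 1.06×0.27×0.7300 = 0.20893.
Extinction term: e·p = 0.14580.
dp/dt = 0.20893 − 0.14580 = 0.06313.

0.06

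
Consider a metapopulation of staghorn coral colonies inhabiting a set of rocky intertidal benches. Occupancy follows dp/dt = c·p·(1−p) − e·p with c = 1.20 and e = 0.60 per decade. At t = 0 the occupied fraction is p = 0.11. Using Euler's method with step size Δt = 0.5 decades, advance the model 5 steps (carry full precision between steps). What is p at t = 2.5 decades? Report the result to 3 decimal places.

0.272

Update rule: p ← p + [c·p·(1−p) − e·p]·Δt with Δt = 0.5.
t = 0.5: p = 0.11000 + (+0.02574) = 0.13574
t = 1: p = 0.13574 + (+0.02967) = 0.16541
t = 1.5: p = 0.16541 + (+0.03321) = 0.19861
t = 2: p = 0.19861 + (+0.03592) = 0.23453
t = 2.5: p = 0.23453 + (+0.03736) = 0.27189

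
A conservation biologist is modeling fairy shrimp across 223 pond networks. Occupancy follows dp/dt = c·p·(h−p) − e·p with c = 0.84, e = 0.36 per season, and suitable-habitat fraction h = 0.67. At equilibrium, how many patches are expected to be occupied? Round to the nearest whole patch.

54

p* = h − e/c = 0.67 − 0.4286 = 0.2414.
Expected occupied patches = N × p* = 223 × 0.2414 = 53.84 ≈ 54.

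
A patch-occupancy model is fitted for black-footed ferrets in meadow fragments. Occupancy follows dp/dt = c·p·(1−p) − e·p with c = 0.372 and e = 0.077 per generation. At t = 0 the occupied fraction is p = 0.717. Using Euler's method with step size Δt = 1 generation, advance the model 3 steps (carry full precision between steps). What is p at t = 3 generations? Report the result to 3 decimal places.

Update rule: p ← p + [c·p·(1−p) − e·p]·Δt with Δt = 1.
t = 1: p = 0.71700 + (+0.02027) = 0.73727
t = 2: p = 0.73727 + (+0.01529) = 0.75256
t = 3: p = 0.75256 + (+0.01132) = 0.76388

0.764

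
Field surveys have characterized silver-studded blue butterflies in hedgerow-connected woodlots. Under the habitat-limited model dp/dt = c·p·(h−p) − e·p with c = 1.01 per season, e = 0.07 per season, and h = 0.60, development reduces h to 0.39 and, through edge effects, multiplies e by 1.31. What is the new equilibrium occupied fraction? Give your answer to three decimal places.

0.299

Before: p* = h − e/c = 0.60 − 0.07/1.01 = 0.60 − 0.0693 = 0.5307.
After: c = 1.01, e = 0.0917, h = 0.39; p* = 0.39 − 0.0917/1.01 = 0.2992.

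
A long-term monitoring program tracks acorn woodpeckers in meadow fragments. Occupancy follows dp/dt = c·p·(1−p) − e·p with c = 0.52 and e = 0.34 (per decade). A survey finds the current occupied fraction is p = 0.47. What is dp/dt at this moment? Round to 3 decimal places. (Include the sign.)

-0.030

Colonization term: c·p·(1−p) = 0.52×0.47×0.5300 = 0.12953.
Extinction term: e·p = 0.15980.
dp/dt = 0.12953 − 0.15980 = -0.03027.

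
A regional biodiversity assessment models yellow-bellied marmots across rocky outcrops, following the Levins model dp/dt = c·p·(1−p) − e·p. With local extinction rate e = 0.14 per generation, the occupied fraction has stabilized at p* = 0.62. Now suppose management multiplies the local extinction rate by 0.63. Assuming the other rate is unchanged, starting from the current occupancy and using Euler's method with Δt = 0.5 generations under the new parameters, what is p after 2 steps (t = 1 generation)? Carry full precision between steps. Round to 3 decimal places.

0.651

Balance c(1−p*) = e gives c = e/(1 − 0.62000) = 0.14/0.38000 = 0.36842.
Starting from p₀ = 0.62000; update p ← p + (dp/dt)·Δt with the new parameters.
  1  |  dp/dt·Δt = +0.016058  |  p_1 = 0.636058
  2  |  dp/dt·Δt = +0.014592  |  p_2 = 0.650650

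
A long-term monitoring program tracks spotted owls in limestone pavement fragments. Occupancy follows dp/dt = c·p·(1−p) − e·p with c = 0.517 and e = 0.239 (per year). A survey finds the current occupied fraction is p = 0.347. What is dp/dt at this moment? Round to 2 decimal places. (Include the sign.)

Colonization term: c·p·(1−p) = 0.517×0.347×0.6530 = 0.11715.
Extinction term: e·p = 0.08293.
dp/dt = 0.11715 − 0.08293 = 0.03421.

0.03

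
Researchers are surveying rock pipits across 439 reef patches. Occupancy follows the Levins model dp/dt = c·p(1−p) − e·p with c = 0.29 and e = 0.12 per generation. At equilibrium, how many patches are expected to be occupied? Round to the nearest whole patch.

p* = 1 − e/c = 1 − 0.12/0.29 = 0.5862.
Expected occupied patches = N × p* = 439 × 0.5862 = 257.34 ≈ 257.

257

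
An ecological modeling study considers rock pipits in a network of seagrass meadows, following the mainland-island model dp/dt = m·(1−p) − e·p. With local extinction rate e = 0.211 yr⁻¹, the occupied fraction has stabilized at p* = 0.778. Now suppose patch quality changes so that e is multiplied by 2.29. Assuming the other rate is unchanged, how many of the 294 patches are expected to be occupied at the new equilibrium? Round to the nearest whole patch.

Balance m(1−p*) = e·p* gives m = e·p*/(1−p*) = 0.211×0.77800/0.22200 = 0.73945.
New p* = m/(m+e) = 0.73945/(0.73945+0.48319) = 0.60480.
Expected occupied = 294 × 0.60480 = 177.81 ≈ 178.

178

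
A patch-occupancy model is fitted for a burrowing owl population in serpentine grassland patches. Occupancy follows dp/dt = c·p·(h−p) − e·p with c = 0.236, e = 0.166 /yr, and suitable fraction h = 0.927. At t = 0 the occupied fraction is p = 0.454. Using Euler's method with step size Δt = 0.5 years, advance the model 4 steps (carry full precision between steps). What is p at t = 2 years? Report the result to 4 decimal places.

Update rule: p ← p + [c·p·(h−p) − e·p]·Δt with Δt = 0.5.
  1  |  dp/dt·Δt = -0.012342  |  p_1 = 0.441658
  2  |  dp/dt·Δt = -0.011364  |  p_2 = 0.430294
  3  |  dp/dt·Δt = -0.010494  |  p_3 = 0.419800
  4  |  dp/dt·Δt = -0.009719  |  p_4 = 0.410081

0.4101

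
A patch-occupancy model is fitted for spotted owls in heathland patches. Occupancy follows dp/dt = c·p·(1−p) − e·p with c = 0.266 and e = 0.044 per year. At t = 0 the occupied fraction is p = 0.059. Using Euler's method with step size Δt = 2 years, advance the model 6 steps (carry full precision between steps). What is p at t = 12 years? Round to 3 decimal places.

Update rule: p ← p + [c·p·(1−p) − e·p]·Δt with Δt = 2.
step 1: Δp = +0.02434, p = 0.08334
step 2: Δp = +0.03331, p = 0.11665
step 3: Δp = +0.04455, p = 0.16121
step 4: Δp = +0.05775, p = 0.21896
step 5: Δp = +0.07171, p = 0.29067
step 6: Δp = +0.08411, p = 0.37478

0.375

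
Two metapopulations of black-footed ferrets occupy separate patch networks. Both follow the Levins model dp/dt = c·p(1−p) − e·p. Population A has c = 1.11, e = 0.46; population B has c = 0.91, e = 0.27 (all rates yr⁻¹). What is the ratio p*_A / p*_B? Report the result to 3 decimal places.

A: p*_A = 1 − 0.46/1.11 = 0.5856.
B: p*_B = 1 − 0.27/0.91 = 0.7033.
p*_A / p*_B = 0.5856/0.7033 = 0.8326.

0.833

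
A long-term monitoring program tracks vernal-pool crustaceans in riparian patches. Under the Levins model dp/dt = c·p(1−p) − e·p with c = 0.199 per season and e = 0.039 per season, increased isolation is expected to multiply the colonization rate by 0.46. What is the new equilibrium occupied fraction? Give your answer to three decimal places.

0.574

Before: p* = 1 − 0.039/0.199 = 0.8040.
After the change, c = 0.09154, e = 0.039, so p* = 1 − 0.039/0.09154 = 0.5740.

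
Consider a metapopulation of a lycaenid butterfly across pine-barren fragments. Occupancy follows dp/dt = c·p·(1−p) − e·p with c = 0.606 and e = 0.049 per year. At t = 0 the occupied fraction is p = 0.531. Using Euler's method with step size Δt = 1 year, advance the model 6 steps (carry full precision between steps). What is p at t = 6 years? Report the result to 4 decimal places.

0.9101

Update rule: p ← p + [c·p·(1−p) − e·p]·Δt with Δt = 1.
step 1: Δp = +0.12490, p = 0.65590
step 2: Δp = +0.10463, p = 0.76053
step 3: Δp = +0.07310, p = 0.83363
step 4: Δp = +0.04320, p = 0.87683
step 5: Δp = +0.02248, p = 0.89931
step 6: Δp = +0.01081, p = 0.91012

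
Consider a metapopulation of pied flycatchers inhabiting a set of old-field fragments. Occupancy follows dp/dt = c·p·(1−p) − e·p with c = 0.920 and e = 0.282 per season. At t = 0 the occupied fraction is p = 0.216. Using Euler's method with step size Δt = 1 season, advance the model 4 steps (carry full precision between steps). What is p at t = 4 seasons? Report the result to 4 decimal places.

0.6070

Update rule: p ← p + [c·p·(1−p) − e·p]·Δt with Δt = 1.
  1  |  dp/dt·Δt = +0.094884  |  p_1 = 0.310884
  2  |  dp/dt·Δt = +0.109427  |  p_2 = 0.420312
  3  |  dp/dt·Δt = +0.105630  |  p_3 = 0.525941
  4  |  dp/dt·Δt = +0.081065  |  p_4 = 0.607007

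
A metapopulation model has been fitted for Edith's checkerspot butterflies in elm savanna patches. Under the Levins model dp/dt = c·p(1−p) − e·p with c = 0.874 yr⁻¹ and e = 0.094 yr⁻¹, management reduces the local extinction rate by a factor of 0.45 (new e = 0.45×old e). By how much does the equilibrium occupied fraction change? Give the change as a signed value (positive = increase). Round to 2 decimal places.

Before: p* = 1 − 0.094/0.874 = 0.8924.
After the change, c = 0.874, e = 0.0423, so p* = 1 − 0.0423/0.874 = 0.9516.
Δp* = 0.9516 − 0.8924 = +0.0592.

0.06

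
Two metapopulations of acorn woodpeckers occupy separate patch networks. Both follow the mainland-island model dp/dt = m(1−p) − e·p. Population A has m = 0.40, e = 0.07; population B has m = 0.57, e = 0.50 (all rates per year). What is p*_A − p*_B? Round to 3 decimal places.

A: p*_A = m/(m+e) = 0.40/0.4700 = 0.8511.
B: p*_B = 0.57/1.0700 = 0.5327.
p*_A − p*_B = 0.8511 − 0.5327 = 0.3184.

0.318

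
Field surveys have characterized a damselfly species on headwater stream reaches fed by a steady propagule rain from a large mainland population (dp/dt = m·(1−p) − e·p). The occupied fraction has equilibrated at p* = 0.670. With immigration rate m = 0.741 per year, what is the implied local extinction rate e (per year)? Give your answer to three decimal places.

0.365

At equilibrium m(1−p*) = e·p*, so e = m(1−p*)/p*.
e = 0.741 × 0.3300 / 0.670 = 0.3650.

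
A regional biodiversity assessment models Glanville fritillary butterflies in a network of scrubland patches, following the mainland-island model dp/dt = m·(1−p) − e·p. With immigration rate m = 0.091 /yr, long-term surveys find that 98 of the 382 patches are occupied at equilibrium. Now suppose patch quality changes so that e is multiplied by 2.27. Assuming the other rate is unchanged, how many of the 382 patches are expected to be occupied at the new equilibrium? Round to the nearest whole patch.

Observed p* = 98/382 = 0.25654.
Balance m(1−p*) = e·p* gives e = m(1−p*)/p* = 0.091×0.74346/0.25654 = 0.26372.
New p* = m/(m+e) = 0.09100/(0.09100+0.59864) = 0.13195.
Expected occupied = 382 × 0.13195 = 50.40 ≈ 50.

50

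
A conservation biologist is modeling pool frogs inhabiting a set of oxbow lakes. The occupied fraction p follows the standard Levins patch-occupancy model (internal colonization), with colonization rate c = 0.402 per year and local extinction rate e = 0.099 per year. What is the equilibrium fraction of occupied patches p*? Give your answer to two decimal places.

0.75

Setting dp/dt = 0 and dividing through by p* gives c·(1−p*) = e.
So p* = 1 − e/c = 1 − 0.099/0.402 = 1 − 0.2463 = 0.7537.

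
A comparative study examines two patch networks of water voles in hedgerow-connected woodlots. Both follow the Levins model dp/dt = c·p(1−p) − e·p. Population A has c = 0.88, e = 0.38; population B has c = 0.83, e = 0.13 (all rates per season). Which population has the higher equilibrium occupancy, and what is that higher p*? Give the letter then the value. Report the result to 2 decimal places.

A: p*_A = 1 − 0.38/0.88 = 0.5682.
B: p*_B = 1 − 0.13/0.83 = 0.8434.
B is higher at 0.8434.

B, 0.84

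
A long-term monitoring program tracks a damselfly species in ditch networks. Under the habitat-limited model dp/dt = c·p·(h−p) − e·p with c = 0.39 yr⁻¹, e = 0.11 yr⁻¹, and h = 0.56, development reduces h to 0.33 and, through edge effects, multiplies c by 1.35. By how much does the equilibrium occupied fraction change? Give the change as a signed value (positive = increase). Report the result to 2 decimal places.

-0.16

Before: p* = h − e/c = 0.56 − 0.11/0.39 = 0.56 − 0.2821 = 0.2779.
After: c = 0.5265, e = 0.11, h = 0.33; p* = 0.33 − 0.11/0.5265 = 0.1211.
Δp* = 0.1211 − 0.2779 = -0.1569.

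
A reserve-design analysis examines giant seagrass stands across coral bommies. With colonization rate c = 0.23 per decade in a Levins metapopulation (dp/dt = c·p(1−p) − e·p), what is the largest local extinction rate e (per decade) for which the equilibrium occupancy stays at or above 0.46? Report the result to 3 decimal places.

0.124

1 − e/c ≥ 0.46 ⇒ e ≤ c(1 − 0.46) = 0.23 × 0.5400.
e_max = 0.1242.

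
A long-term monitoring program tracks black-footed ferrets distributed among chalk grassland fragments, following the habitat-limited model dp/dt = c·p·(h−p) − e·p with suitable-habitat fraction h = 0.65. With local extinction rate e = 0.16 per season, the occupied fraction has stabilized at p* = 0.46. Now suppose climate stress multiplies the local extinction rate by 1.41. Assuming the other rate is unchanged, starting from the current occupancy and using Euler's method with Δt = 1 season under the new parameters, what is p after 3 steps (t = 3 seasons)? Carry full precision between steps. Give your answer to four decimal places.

Balance c(h−p*) = e gives c = e/(0.65 − 0.46000) = 0.16/0.19000 = 0.84211.
Starting from p₀ = 0.46000; update p ← p + (dp/dt)·Δt with the new parameters.
step 1: Δp = -0.03018, p = 0.42982
step 2: Δp = -0.01727, p = 0.41255
step 3: Δp = -0.01058, p = 0.40197

0.4020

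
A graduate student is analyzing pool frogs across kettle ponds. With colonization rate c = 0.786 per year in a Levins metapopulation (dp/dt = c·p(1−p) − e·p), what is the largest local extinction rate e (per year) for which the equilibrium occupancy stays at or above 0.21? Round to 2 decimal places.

1 − e/c ≥ 0.21 ⇒ e ≤ c(1 − 0.21) = 0.786 × 0.7900.
e_max = 0.6209.

0.62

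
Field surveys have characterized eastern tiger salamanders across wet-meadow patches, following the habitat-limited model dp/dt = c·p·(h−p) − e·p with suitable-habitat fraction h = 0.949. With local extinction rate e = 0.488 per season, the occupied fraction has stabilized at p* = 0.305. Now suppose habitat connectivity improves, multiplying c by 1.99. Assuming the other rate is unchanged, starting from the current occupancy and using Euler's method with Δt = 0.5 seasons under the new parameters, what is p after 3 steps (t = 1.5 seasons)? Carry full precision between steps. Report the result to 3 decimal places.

Balance c(h−p*) = e gives c = e/(0.949 − 0.30500) = 0.488/0.64400 = 0.75776.
Starting from p₀ = 0.30500; update p ← p + (dp/dt)·Δt with the new parameters.
p: 0.30500 → 0.37868  (Δp = +0.07368)
p: 0.37868 → 0.44911  (Δp = +0.07044)
p: 0.44911 → 0.50880  (Δp = +0.05969)

0.509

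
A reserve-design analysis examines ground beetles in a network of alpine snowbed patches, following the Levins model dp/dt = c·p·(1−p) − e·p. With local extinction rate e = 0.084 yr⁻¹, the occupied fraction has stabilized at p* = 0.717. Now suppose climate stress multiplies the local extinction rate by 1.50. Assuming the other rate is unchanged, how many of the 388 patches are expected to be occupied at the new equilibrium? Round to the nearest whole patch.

223

Balance c(1−p*) = e gives c = e/(1 − 0.71700) = 0.084/0.28300 = 0.29682.
New p* = 1 − e/c = 1 − 0.12600/0.29682 = 0.57550.
Expected occupied = 388 × 0.57550 = 223.29 ≈ 223.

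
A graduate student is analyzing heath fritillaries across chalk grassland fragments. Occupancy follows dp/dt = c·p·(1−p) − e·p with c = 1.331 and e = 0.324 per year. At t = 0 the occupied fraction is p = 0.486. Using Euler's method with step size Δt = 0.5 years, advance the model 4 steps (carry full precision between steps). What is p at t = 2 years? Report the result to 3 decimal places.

0.722

Update rule: p ← p + [c·p·(1−p) − e·p]·Δt with Δt = 0.5.
t = 0.5: p = 0.48600 + (+0.08751) = 0.57351
t = 1: p = 0.57351 + (+0.06987) = 0.64338
t = 1.5: p = 0.64338 + (+0.04847) = 0.69185
t = 2: p = 0.69185 + (+0.02980) = 0.72165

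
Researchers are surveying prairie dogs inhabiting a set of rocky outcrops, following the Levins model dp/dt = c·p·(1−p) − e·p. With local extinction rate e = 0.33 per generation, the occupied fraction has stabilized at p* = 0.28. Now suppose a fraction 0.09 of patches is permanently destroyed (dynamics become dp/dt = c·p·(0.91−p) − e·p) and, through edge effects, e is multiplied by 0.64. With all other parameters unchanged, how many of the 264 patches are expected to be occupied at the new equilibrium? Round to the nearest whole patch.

119

Balance c(1−p*) = e gives c = e/(1 − 0.28000) = 0.33/0.72000 = 0.45833.
New p* = 0.91 − e/c = 0.91 − 0.21120/0.45833 = 0.44920.
Expected occupied = 264 × 0.44920 = 118.59 ≈ 119.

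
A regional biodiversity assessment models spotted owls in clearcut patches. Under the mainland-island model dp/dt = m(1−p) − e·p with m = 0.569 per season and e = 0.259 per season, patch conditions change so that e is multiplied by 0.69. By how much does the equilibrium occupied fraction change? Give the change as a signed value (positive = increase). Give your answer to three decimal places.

Before: p* = 0.569/(0.569+0.259) = 0.6872.
After: m = 0.569, e = 0.17871; p* = 0.569/0.7477 = 0.7610.
Δp* = 0.7610 − 0.6872 = +0.0738.

0.074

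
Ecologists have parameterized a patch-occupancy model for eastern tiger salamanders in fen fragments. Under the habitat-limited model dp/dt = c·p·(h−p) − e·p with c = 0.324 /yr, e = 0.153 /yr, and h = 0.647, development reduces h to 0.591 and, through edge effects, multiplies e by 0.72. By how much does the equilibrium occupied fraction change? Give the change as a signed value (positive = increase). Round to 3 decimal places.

0.076

Before: p* = h − e/c = 0.647 − 0.153/0.324 = 0.647 − 0.4722 = 0.1748.
After: c = 0.324, e = 0.11016, h = 0.591; p* = 0.591 − 0.11016/0.324 = 0.2510.
Δp* = 0.2510 − 0.1748 = +0.0762.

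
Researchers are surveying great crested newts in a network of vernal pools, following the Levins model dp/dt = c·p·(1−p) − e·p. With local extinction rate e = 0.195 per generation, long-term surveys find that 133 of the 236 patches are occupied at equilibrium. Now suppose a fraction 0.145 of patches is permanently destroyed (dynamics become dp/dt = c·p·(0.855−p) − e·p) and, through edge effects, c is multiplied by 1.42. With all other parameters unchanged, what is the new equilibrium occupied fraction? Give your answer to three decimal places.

0.548

Observed p* = 133/236 = 0.56356.
Balance c(1−p*) = e gives c = e/(1 − 0.56356) = 0.195/0.43644 = 0.44680.
New p* = 0.855 − e/c = 0.855 − 0.19500/0.63446 = 0.54765.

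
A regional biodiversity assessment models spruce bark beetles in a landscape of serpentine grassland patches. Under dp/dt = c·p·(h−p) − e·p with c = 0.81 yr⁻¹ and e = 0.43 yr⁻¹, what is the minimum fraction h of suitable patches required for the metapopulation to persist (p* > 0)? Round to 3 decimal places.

p* = h − e/c is positive only when h > e/c.
h_min = e/c = 0.43/0.81 = 0.5309.

0.531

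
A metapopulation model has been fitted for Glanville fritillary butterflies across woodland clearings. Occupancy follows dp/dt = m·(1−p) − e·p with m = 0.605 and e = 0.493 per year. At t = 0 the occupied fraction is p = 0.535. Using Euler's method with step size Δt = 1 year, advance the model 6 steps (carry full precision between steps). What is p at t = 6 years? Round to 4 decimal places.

0.5510

Update rule: p ← p + [m·(1−p) − e·p]·Δt with Δt = 1.
step 1: Δp = +0.01757, p = 0.55257
step 2: Δp = -0.00172, p = 0.55085
step 3: Δp = +0.00017, p = 0.55102
step 4: Δp = -0.00002, p = 0.55100
step 5: Δp = +0.00000, p = 0.55100
step 6: Δp = -0.00000, p = 0.55100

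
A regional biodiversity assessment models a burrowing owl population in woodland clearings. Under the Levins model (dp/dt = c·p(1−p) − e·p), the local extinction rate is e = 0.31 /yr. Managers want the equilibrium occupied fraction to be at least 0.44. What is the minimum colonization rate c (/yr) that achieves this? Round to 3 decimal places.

0.554

p* = 1 − e/c ≥ 0.44 requires e/c ≤ 0.5600, i.e. c ≥ e/0.5600.
c_min = 0.31/0.5600 = 0.5536.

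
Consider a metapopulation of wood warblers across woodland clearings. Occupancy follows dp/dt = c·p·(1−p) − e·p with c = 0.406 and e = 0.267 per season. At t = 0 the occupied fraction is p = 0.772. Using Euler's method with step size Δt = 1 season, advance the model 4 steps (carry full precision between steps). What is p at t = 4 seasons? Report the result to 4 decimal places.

Update rule: p ← p + [c·p·(1−p) − e·p]·Δt with Δt = 1.
  1  |  dp/dt·Δt = -0.134662  |  p_1 = 0.637338
  2  |  dp/dt·Δt = -0.076327  |  p_2 = 0.561011
  3  |  dp/dt·Δt = -0.049801  |  p_3 = 0.511210
  4  |  dp/dt·Δt = -0.035044  |  p_4 = 0.476166

0.4762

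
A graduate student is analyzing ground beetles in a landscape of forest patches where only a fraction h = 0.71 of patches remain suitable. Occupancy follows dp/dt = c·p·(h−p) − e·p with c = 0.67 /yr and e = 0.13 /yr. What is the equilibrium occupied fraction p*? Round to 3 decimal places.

0.516

Setting dp/dt = 0 and dividing by p* gives c·(h−p*) = e.
So p* = h − e/c = 0.71 − 0.13/0.67 = 0.71 − 0.1940 = 0.5160.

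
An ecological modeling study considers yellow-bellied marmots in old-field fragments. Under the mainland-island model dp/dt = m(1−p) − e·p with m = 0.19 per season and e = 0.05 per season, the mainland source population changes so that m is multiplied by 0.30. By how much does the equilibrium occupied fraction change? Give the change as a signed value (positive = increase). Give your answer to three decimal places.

Before: p* = 0.19/(0.19+0.05) = 0.7917.
After: m = 0.057, e = 0.05; p* = 0.057/0.1070 = 0.5327.
Δp* = 0.5327 − 0.7917 = -0.2590.

-0.259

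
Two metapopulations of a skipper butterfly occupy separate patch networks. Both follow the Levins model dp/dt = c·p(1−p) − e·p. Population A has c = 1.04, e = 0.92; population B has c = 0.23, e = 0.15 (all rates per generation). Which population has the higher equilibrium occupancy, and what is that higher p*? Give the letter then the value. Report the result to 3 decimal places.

A: p*_A = 1 − 0.92/1.04 = 0.1154.
B: p*_B = 1 − 0.15/0.23 = 0.3478.
B is higher at 0.3478.

B, 0.348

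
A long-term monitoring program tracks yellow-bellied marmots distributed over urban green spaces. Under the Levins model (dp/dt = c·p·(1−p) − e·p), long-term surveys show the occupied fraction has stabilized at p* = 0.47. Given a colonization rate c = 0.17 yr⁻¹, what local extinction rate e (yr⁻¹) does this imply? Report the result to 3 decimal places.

0.090

At equilibrium c(1−p*) = e.
e = 0.17 × (1 − 0.47) = 0.17 × 0.5300 = 0.0901.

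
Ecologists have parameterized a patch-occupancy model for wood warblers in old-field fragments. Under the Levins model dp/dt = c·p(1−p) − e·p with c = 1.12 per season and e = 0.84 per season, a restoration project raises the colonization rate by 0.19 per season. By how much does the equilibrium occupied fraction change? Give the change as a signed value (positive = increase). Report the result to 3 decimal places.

Before: p* = 1 − 0.84/1.12 = 0.2500.
After the change, c = 1.31, e = 0.84, so p* = 1 − 0.84/1.31 = 0.3588.
Δp* = 0.3588 − 0.2500 = +0.1088.

0.109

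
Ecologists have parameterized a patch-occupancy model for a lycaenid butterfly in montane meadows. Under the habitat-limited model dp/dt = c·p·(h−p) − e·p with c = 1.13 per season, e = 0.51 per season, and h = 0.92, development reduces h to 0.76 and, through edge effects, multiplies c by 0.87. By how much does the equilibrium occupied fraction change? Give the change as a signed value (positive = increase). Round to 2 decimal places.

Before: p* = h − e/c = 0.92 − 0.51/1.13 = 0.92 − 0.4513 = 0.4687.
After: c = 0.9831, e = 0.51, h = 0.76; p* = 0.76 − 0.51/0.9831 = 0.2412.
Δp* = 0.2412 − 0.4687 = -0.2274.

-0.23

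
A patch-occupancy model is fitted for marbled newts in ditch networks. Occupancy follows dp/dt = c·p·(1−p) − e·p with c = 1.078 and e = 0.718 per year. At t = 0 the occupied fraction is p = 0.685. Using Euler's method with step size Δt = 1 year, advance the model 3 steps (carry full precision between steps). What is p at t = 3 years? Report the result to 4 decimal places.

Update rule: p ← p + [c·p·(1−p) − e·p]·Δt with Δt = 1.
step 1: Δp = -0.25922, p = 0.42578
step 2: Δp = -0.04215, p = 0.38363
step 3: Δp = -0.02054, p = 0.36309

0.3631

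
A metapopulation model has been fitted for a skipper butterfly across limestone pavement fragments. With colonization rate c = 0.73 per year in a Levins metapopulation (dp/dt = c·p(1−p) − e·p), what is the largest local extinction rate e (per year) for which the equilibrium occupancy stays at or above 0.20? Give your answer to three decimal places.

1 − e/c ≥ 0.20 ⇒ e ≤ c(1 − 0.20) = 0.73 × 0.8000.
e_max = 0.5840.

0.584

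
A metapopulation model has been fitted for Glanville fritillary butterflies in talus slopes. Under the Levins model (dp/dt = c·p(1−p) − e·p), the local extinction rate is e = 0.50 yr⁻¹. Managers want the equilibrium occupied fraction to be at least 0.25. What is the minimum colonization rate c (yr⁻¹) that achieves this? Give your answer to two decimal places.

0.67

p* = 1 − e/c ≥ 0.25 requires e/c ≤ 0.7500, i.e. c ≥ e/0.7500.
c_min = 0.50/0.7500 = 0.6667.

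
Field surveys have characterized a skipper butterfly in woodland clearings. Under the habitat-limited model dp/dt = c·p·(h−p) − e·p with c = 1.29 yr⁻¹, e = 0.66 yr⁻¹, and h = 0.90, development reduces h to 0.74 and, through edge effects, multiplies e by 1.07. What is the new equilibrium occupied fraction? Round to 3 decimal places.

Before: p* = h − e/c = 0.90 − 0.66/1.29 = 0.90 − 0.5116 = 0.3884.
After: c = 1.29, e = 0.7062, h = 0.74; p* = 0.74 − 0.7062/1.29 = 0.1926.

0.193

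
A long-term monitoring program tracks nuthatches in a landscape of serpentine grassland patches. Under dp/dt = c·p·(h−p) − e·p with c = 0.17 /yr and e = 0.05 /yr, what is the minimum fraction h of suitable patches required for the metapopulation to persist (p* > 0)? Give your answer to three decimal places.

0.294

p* = h − e/c is positive only when h > e/c.
h_min = e/c = 0.05/0.17 = 0.2941.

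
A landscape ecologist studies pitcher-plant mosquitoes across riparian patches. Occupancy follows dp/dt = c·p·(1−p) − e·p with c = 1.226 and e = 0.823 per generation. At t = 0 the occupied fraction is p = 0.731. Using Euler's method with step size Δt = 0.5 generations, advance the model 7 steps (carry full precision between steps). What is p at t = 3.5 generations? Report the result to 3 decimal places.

0.363

Update rule: p ← p + [c·p·(1−p) − e·p]·Δt with Δt = 0.5.
p: 0.73100 → 0.55073  (Δp = -0.18027)
p: 0.55073 → 0.47578  (Δp = -0.07495)
p: 0.47578 → 0.43289  (Δp = -0.04289)
p: 0.43289 → 0.40524  (Δp = -0.02764)
p: 0.40524 → 0.38623  (Δp = -0.01901)
p: 0.38623 → 0.37261  (Δp = -0.01362)
p: 0.37261 → 0.36259  (Δp = -0.01003)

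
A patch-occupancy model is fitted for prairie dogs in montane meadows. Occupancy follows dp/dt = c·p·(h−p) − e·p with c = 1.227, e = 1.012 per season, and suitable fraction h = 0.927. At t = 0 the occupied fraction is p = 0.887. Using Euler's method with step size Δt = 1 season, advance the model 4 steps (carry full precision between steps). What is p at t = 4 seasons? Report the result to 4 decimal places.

Update rule: p ← p + [c·p·(h−p) − e·p]·Δt with Δt = 1.
p: 0.88700 → 0.03289  (Δp = -0.85411)
p: 0.03289 → 0.03569  (Δp = +0.00280)
p: 0.03569 → 0.03860  (Δp = +0.00291)
p: 0.03860 → 0.04161  (Δp = +0.00301)

0.0416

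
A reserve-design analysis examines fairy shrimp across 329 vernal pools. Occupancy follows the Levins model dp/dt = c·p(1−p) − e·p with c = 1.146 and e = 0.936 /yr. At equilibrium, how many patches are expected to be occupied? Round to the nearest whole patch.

p* = 1 − e/c = 1 − 0.936/1.146 = 0.1832.
Expected occupied patches = N × p* = 329 × 0.1832 = 60.29 ≈ 60.

60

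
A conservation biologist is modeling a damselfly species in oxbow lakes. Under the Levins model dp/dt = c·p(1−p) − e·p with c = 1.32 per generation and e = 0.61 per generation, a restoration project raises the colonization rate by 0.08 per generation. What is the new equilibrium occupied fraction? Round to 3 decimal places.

0.564

Before: p* = 1 − 0.61/1.32 = 0.5379.
After the change, c = 1.4, e = 0.61, so p* = 1 − 0.61/1.4 = 0.5643.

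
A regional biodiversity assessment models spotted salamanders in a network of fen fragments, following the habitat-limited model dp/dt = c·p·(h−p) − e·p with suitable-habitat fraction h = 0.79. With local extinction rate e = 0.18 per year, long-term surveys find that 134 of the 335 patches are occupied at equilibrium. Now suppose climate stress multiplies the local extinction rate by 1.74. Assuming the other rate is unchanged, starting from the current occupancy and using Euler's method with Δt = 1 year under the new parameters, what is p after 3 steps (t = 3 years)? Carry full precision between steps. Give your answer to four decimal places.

0.2809

Observed p* = 134/335 = 0.40000.
Balance c(h−p*) = e gives c = e/(0.79 − 0.40000) = 0.18/0.39000 = 0.46154.
Starting from p₀ = 0.40000; update p ← p + (dp/dt)·Δt with the new parameters.
t = 1: p = 0.40000 + (-0.05328) = 0.34672
t = 2: p = 0.34672 + (-0.03766) = 0.30906
t = 3: p = 0.30906 + (-0.02820) = 0.28087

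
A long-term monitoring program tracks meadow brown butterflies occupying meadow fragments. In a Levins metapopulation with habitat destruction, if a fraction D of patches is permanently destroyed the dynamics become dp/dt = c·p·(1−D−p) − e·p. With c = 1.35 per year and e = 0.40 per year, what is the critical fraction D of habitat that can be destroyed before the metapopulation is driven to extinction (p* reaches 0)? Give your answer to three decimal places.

The nontrivial equilibrium is p* = (1−D) − e/c; extinction occurs when this hits zero.
So D_crit = 1 − e/c = 1 − 0.40/1.35 = 1 − 0.2963 = 0.7037.
Note this equals the original equilibrium occupancy — the Levins extinction-debt result.

0.704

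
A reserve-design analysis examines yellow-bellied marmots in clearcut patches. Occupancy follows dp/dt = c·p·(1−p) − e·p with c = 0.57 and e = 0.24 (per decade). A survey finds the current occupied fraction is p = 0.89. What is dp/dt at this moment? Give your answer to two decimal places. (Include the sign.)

Colonization term: c·p·(1−p) = 0.57×0.89×0.1100 = 0.05580.
Extinction term: e·p = 0.21360.
dp/dt = 0.05580 − 0.21360 = -0.15780.

-0.16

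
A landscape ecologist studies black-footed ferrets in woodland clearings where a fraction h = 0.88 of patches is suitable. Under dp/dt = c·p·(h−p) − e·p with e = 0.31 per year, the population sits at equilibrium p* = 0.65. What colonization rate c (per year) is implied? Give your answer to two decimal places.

At equilibrium c(h−p*) = e, so c = e/(h−p*).
c = 0.31/(0.88 − 0.65) = 0.31/0.2300 = 1.3478.

1.35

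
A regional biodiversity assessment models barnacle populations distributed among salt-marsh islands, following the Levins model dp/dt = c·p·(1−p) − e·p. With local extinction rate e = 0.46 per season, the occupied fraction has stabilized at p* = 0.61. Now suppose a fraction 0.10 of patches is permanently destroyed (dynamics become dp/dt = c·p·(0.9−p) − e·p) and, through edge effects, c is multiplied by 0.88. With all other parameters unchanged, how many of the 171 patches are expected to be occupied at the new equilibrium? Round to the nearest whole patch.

Balance c(1−p*) = e gives c = e/(1 − 0.61000) = 0.46/0.39000 = 1.17949.
New p* = 0.9 − e/c = 0.9 − 0.46000/1.03795 = 0.45682.
Expected occupied = 171 × 0.45682 = 78.12 ≈ 78.

78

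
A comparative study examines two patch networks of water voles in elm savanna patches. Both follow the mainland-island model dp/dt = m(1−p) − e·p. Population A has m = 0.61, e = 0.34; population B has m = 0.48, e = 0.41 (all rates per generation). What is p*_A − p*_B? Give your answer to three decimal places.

0.103

A: p*_A = m/(m+e) = 0.61/0.9500 = 0.6421.
B: p*_B = 0.48/0.8900 = 0.5393.
p*_A − p*_B = 0.6421 − 0.5393 = 0.1028.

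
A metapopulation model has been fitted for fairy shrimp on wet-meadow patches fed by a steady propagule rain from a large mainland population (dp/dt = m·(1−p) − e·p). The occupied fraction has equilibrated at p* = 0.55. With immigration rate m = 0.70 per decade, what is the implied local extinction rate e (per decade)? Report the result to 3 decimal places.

At equilibrium m(1−p*) = e·p*, so e = m(1−p*)/p*.
e = 0.70 × 0.4500 / 0.55 = 0.5727.

0.573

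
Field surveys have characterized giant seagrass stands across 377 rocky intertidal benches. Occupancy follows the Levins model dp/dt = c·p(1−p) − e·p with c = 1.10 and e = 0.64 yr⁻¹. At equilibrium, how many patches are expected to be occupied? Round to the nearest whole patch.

p* = 1 − e/c = 1 − 0.64/1.10 = 0.4182.
Expected occupied patches = N × p* = 377 × 0.4182 = 157.65 ≈ 158.

158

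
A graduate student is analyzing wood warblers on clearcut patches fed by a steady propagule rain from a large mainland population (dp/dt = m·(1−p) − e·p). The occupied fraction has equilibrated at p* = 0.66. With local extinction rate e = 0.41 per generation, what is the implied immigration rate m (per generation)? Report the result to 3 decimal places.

At equilibrium m(1−p*) = e·p*, so m = e·p*/(1−p*).
m = 0.41 × 0.66 / 0.3400 = 0.2706/0.3400 = 0.7959.

0.796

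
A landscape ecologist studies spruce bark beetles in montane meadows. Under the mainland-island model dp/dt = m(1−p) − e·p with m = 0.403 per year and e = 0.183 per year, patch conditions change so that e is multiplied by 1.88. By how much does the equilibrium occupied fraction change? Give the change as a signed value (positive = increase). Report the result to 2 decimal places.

Before: p* = 0.403/(0.403+0.183) = 0.6877.
After: m = 0.403, e = 0.34404; p* = 0.403/0.7470 = 0.5395.
Δp* = 0.5395 − 0.6877 = -0.1483.

-0.15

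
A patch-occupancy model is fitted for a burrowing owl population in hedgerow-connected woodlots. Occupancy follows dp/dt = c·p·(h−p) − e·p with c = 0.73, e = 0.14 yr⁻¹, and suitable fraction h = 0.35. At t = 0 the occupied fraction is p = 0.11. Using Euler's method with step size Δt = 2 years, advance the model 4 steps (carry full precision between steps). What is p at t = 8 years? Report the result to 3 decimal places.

0.136

Update rule: p ← p + [c·p·(h−p) − e·p]·Δt with Δt = 2.
  1  |  dp/dt·Δt = +0.007744  |  p_1 = 0.117744
  2  |  dp/dt·Δt = +0.006958  |  p_2 = 0.124702
  3  |  dp/dt·Δt = +0.006102  |  p_3 = 0.130804
  4  |  dp/dt·Δt = +0.005236  |  p_4 = 0.136040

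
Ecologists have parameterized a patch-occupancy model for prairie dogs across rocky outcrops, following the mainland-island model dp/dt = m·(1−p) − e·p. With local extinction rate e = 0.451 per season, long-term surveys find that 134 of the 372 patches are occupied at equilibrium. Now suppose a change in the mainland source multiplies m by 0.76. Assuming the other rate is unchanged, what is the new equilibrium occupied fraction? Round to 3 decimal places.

Observed p* = 134/372 = 0.36022.
Balance m(1−p*) = e·p* gives m = e·p*/(1−p*) = 0.451×0.36022/0.63978 = 0.25393.
New p* = m/(m+e) = 0.19299/(0.19299+0.45100) = 0.29968.

0.300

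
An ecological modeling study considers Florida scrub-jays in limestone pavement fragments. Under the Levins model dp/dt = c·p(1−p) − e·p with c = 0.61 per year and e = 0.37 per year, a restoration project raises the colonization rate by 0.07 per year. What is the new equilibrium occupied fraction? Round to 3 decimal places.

Before: p* = 1 − 0.37/0.61 = 0.3934.
After the change, c = 0.68, e = 0.37, so p* = 1 − 0.37/0.68 = 0.4559.

0.456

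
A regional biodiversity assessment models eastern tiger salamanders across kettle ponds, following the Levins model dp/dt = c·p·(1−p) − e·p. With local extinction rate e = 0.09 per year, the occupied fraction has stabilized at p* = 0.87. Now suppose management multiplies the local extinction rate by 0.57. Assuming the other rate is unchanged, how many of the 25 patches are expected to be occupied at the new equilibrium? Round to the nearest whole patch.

Balance c(1−p*) = e gives c = e/(1 − 0.87000) = 0.09/0.13000 = 0.69231.
New p* = 1 − e/c = 1 − 0.05130/0.69231 = 0.92590.
Expected occupied = 25 × 0.92590 = 23.15 ≈ 23.

23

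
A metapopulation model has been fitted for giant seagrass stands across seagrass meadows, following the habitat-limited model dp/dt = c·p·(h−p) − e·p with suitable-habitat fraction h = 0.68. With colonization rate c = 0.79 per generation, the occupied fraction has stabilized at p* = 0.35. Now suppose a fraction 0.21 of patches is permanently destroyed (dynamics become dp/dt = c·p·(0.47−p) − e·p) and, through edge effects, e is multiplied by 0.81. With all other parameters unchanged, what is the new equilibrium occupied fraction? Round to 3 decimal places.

Balance c(h−p*) = e gives e = 0.79×(0.68 − 0.35000) = 0.26070.
New p* = 0.47 − e/c = 0.47 − 0.21117/0.79000 = 0.20270.

0.203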